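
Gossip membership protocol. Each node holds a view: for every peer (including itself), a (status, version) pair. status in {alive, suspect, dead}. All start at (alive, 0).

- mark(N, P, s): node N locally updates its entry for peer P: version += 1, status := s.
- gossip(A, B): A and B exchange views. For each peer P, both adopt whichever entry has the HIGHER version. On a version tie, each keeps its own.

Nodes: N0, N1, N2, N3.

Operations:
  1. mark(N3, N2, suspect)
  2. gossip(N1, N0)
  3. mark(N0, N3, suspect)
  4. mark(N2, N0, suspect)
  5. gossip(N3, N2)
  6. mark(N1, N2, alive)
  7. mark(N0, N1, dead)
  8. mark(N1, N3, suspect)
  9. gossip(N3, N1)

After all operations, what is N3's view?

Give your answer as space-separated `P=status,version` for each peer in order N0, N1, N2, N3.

Op 1: N3 marks N2=suspect -> (suspect,v1)
Op 2: gossip N1<->N0 -> N1.N0=(alive,v0) N1.N1=(alive,v0) N1.N2=(alive,v0) N1.N3=(alive,v0) | N0.N0=(alive,v0) N0.N1=(alive,v0) N0.N2=(alive,v0) N0.N3=(alive,v0)
Op 3: N0 marks N3=suspect -> (suspect,v1)
Op 4: N2 marks N0=suspect -> (suspect,v1)
Op 5: gossip N3<->N2 -> N3.N0=(suspect,v1) N3.N1=(alive,v0) N3.N2=(suspect,v1) N3.N3=(alive,v0) | N2.N0=(suspect,v1) N2.N1=(alive,v0) N2.N2=(suspect,v1) N2.N3=(alive,v0)
Op 6: N1 marks N2=alive -> (alive,v1)
Op 7: N0 marks N1=dead -> (dead,v1)
Op 8: N1 marks N3=suspect -> (suspect,v1)
Op 9: gossip N3<->N1 -> N3.N0=(suspect,v1) N3.N1=(alive,v0) N3.N2=(suspect,v1) N3.N3=(suspect,v1) | N1.N0=(suspect,v1) N1.N1=(alive,v0) N1.N2=(alive,v1) N1.N3=(suspect,v1)

Answer: N0=suspect,1 N1=alive,0 N2=suspect,1 N3=suspect,1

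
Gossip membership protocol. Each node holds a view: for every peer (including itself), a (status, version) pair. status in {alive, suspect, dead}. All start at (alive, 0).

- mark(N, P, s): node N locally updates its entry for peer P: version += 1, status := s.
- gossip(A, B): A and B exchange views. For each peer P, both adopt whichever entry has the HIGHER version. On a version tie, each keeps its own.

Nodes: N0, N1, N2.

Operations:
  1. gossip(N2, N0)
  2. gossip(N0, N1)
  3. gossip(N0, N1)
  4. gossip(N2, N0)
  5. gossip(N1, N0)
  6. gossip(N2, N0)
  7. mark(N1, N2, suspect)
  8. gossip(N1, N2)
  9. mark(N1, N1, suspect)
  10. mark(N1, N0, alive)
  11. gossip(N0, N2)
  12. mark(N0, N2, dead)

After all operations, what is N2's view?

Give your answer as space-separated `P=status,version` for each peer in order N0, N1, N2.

Op 1: gossip N2<->N0 -> N2.N0=(alive,v0) N2.N1=(alive,v0) N2.N2=(alive,v0) | N0.N0=(alive,v0) N0.N1=(alive,v0) N0.N2=(alive,v0)
Op 2: gossip N0<->N1 -> N0.N0=(alive,v0) N0.N1=(alive,v0) N0.N2=(alive,v0) | N1.N0=(alive,v0) N1.N1=(alive,v0) N1.N2=(alive,v0)
Op 3: gossip N0<->N1 -> N0.N0=(alive,v0) N0.N1=(alive,v0) N0.N2=(alive,v0) | N1.N0=(alive,v0) N1.N1=(alive,v0) N1.N2=(alive,v0)
Op 4: gossip N2<->N0 -> N2.N0=(alive,v0) N2.N1=(alive,v0) N2.N2=(alive,v0) | N0.N0=(alive,v0) N0.N1=(alive,v0) N0.N2=(alive,v0)
Op 5: gossip N1<->N0 -> N1.N0=(alive,v0) N1.N1=(alive,v0) N1.N2=(alive,v0) | N0.N0=(alive,v0) N0.N1=(alive,v0) N0.N2=(alive,v0)
Op 6: gossip N2<->N0 -> N2.N0=(alive,v0) N2.N1=(alive,v0) N2.N2=(alive,v0) | N0.N0=(alive,v0) N0.N1=(alive,v0) N0.N2=(alive,v0)
Op 7: N1 marks N2=suspect -> (suspect,v1)
Op 8: gossip N1<->N2 -> N1.N0=(alive,v0) N1.N1=(alive,v0) N1.N2=(suspect,v1) | N2.N0=(alive,v0) N2.N1=(alive,v0) N2.N2=(suspect,v1)
Op 9: N1 marks N1=suspect -> (suspect,v1)
Op 10: N1 marks N0=alive -> (alive,v1)
Op 11: gossip N0<->N2 -> N0.N0=(alive,v0) N0.N1=(alive,v0) N0.N2=(suspect,v1) | N2.N0=(alive,v0) N2.N1=(alive,v0) N2.N2=(suspect,v1)
Op 12: N0 marks N2=dead -> (dead,v2)

Answer: N0=alive,0 N1=alive,0 N2=suspect,1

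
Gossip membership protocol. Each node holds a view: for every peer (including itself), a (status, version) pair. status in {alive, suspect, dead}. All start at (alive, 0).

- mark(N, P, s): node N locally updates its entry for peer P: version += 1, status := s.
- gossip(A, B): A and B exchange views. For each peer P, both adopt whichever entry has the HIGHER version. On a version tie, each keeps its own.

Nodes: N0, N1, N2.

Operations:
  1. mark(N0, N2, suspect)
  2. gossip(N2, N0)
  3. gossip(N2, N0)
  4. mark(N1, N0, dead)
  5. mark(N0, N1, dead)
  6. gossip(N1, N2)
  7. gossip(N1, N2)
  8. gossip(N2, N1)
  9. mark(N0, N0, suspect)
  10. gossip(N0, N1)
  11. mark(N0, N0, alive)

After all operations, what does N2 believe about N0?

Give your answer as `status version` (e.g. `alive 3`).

Answer: dead 1

Derivation:
Op 1: N0 marks N2=suspect -> (suspect,v1)
Op 2: gossip N2<->N0 -> N2.N0=(alive,v0) N2.N1=(alive,v0) N2.N2=(suspect,v1) | N0.N0=(alive,v0) N0.N1=(alive,v0) N0.N2=(suspect,v1)
Op 3: gossip N2<->N0 -> N2.N0=(alive,v0) N2.N1=(alive,v0) N2.N2=(suspect,v1) | N0.N0=(alive,v0) N0.N1=(alive,v0) N0.N2=(suspect,v1)
Op 4: N1 marks N0=dead -> (dead,v1)
Op 5: N0 marks N1=dead -> (dead,v1)
Op 6: gossip N1<->N2 -> N1.N0=(dead,v1) N1.N1=(alive,v0) N1.N2=(suspect,v1) | N2.N0=(dead,v1) N2.N1=(alive,v0) N2.N2=(suspect,v1)
Op 7: gossip N1<->N2 -> N1.N0=(dead,v1) N1.N1=(alive,v0) N1.N2=(suspect,v1) | N2.N0=(dead,v1) N2.N1=(alive,v0) N2.N2=(suspect,v1)
Op 8: gossip N2<->N1 -> N2.N0=(dead,v1) N2.N1=(alive,v0) N2.N2=(suspect,v1) | N1.N0=(dead,v1) N1.N1=(alive,v0) N1.N2=(suspect,v1)
Op 9: N0 marks N0=suspect -> (suspect,v1)
Op 10: gossip N0<->N1 -> N0.N0=(suspect,v1) N0.N1=(dead,v1) N0.N2=(suspect,v1) | N1.N0=(dead,v1) N1.N1=(dead,v1) N1.N2=(suspect,v1)
Op 11: N0 marks N0=alive -> (alive,v2)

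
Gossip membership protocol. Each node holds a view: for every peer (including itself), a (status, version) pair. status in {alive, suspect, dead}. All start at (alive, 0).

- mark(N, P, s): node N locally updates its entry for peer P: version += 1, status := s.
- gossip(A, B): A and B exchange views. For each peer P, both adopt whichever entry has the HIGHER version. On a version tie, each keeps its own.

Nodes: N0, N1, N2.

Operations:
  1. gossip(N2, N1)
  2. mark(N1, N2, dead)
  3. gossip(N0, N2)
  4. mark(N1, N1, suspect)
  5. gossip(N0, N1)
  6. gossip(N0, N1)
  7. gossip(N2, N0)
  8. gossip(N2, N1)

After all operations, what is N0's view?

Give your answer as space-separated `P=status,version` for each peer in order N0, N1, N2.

Answer: N0=alive,0 N1=suspect,1 N2=dead,1

Derivation:
Op 1: gossip N2<->N1 -> N2.N0=(alive,v0) N2.N1=(alive,v0) N2.N2=(alive,v0) | N1.N0=(alive,v0) N1.N1=(alive,v0) N1.N2=(alive,v0)
Op 2: N1 marks N2=dead -> (dead,v1)
Op 3: gossip N0<->N2 -> N0.N0=(alive,v0) N0.N1=(alive,v0) N0.N2=(alive,v0) | N2.N0=(alive,v0) N2.N1=(alive,v0) N2.N2=(alive,v0)
Op 4: N1 marks N1=suspect -> (suspect,v1)
Op 5: gossip N0<->N1 -> N0.N0=(alive,v0) N0.N1=(suspect,v1) N0.N2=(dead,v1) | N1.N0=(alive,v0) N1.N1=(suspect,v1) N1.N2=(dead,v1)
Op 6: gossip N0<->N1 -> N0.N0=(alive,v0) N0.N1=(suspect,v1) N0.N2=(dead,v1) | N1.N0=(alive,v0) N1.N1=(suspect,v1) N1.N2=(dead,v1)
Op 7: gossip N2<->N0 -> N2.N0=(alive,v0) N2.N1=(suspect,v1) N2.N2=(dead,v1) | N0.N0=(alive,v0) N0.N1=(suspect,v1) N0.N2=(dead,v1)
Op 8: gossip N2<->N1 -> N2.N0=(alive,v0) N2.N1=(suspect,v1) N2.N2=(dead,v1) | N1.N0=(alive,v0) N1.N1=(suspect,v1) N1.N2=(dead,v1)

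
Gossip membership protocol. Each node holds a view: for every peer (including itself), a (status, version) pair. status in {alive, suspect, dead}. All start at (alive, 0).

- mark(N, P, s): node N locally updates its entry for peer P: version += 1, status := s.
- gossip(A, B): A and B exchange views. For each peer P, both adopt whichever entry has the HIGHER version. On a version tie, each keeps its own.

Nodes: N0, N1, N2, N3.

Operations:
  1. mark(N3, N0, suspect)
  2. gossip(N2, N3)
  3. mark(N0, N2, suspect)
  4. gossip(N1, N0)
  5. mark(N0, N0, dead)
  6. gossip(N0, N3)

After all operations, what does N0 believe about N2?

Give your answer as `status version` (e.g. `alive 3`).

Op 1: N3 marks N0=suspect -> (suspect,v1)
Op 2: gossip N2<->N3 -> N2.N0=(suspect,v1) N2.N1=(alive,v0) N2.N2=(alive,v0) N2.N3=(alive,v0) | N3.N0=(suspect,v1) N3.N1=(alive,v0) N3.N2=(alive,v0) N3.N3=(alive,v0)
Op 3: N0 marks N2=suspect -> (suspect,v1)
Op 4: gossip N1<->N0 -> N1.N0=(alive,v0) N1.N1=(alive,v0) N1.N2=(suspect,v1) N1.N3=(alive,v0) | N0.N0=(alive,v0) N0.N1=(alive,v0) N0.N2=(suspect,v1) N0.N3=(alive,v0)
Op 5: N0 marks N0=dead -> (dead,v1)
Op 6: gossip N0<->N3 -> N0.N0=(dead,v1) N0.N1=(alive,v0) N0.N2=(suspect,v1) N0.N3=(alive,v0) | N3.N0=(suspect,v1) N3.N1=(alive,v0) N3.N2=(suspect,v1) N3.N3=(alive,v0)

Answer: suspect 1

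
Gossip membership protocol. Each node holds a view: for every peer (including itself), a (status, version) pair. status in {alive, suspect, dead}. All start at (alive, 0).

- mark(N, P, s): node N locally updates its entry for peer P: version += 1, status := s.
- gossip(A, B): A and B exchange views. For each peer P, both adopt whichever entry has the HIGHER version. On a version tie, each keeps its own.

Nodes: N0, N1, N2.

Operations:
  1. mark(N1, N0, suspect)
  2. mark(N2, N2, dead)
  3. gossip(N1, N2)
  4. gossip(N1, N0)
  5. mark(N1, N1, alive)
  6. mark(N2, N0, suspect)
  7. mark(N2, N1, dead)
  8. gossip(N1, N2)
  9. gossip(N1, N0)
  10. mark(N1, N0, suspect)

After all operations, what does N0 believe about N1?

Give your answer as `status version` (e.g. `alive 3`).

Op 1: N1 marks N0=suspect -> (suspect,v1)
Op 2: N2 marks N2=dead -> (dead,v1)
Op 3: gossip N1<->N2 -> N1.N0=(suspect,v1) N1.N1=(alive,v0) N1.N2=(dead,v1) | N2.N0=(suspect,v1) N2.N1=(alive,v0) N2.N2=(dead,v1)
Op 4: gossip N1<->N0 -> N1.N0=(suspect,v1) N1.N1=(alive,v0) N1.N2=(dead,v1) | N0.N0=(suspect,v1) N0.N1=(alive,v0) N0.N2=(dead,v1)
Op 5: N1 marks N1=alive -> (alive,v1)
Op 6: N2 marks N0=suspect -> (suspect,v2)
Op 7: N2 marks N1=dead -> (dead,v1)
Op 8: gossip N1<->N2 -> N1.N0=(suspect,v2) N1.N1=(alive,v1) N1.N2=(dead,v1) | N2.N0=(suspect,v2) N2.N1=(dead,v1) N2.N2=(dead,v1)
Op 9: gossip N1<->N0 -> N1.N0=(suspect,v2) N1.N1=(alive,v1) N1.N2=(dead,v1) | N0.N0=(suspect,v2) N0.N1=(alive,v1) N0.N2=(dead,v1)
Op 10: N1 marks N0=suspect -> (suspect,v3)

Answer: alive 1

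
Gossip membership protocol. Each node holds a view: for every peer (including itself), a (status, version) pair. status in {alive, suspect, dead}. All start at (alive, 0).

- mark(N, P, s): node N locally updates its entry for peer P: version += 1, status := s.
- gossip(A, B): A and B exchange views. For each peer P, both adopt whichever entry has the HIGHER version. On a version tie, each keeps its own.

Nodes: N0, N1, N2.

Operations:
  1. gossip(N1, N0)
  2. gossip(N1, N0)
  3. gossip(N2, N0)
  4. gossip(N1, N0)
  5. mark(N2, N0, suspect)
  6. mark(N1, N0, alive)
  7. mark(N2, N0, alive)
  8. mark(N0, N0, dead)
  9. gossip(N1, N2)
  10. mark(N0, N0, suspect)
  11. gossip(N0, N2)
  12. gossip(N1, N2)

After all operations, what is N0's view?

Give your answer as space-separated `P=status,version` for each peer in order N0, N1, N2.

Op 1: gossip N1<->N0 -> N1.N0=(alive,v0) N1.N1=(alive,v0) N1.N2=(alive,v0) | N0.N0=(alive,v0) N0.N1=(alive,v0) N0.N2=(alive,v0)
Op 2: gossip N1<->N0 -> N1.N0=(alive,v0) N1.N1=(alive,v0) N1.N2=(alive,v0) | N0.N0=(alive,v0) N0.N1=(alive,v0) N0.N2=(alive,v0)
Op 3: gossip N2<->N0 -> N2.N0=(alive,v0) N2.N1=(alive,v0) N2.N2=(alive,v0) | N0.N0=(alive,v0) N0.N1=(alive,v0) N0.N2=(alive,v0)
Op 4: gossip N1<->N0 -> N1.N0=(alive,v0) N1.N1=(alive,v0) N1.N2=(alive,v0) | N0.N0=(alive,v0) N0.N1=(alive,v0) N0.N2=(alive,v0)
Op 5: N2 marks N0=suspect -> (suspect,v1)
Op 6: N1 marks N0=alive -> (alive,v1)
Op 7: N2 marks N0=alive -> (alive,v2)
Op 8: N0 marks N0=dead -> (dead,v1)
Op 9: gossip N1<->N2 -> N1.N0=(alive,v2) N1.N1=(alive,v0) N1.N2=(alive,v0) | N2.N0=(alive,v2) N2.N1=(alive,v0) N2.N2=(alive,v0)
Op 10: N0 marks N0=suspect -> (suspect,v2)
Op 11: gossip N0<->N2 -> N0.N0=(suspect,v2) N0.N1=(alive,v0) N0.N2=(alive,v0) | N2.N0=(alive,v2) N2.N1=(alive,v0) N2.N2=(alive,v0)
Op 12: gossip N1<->N2 -> N1.N0=(alive,v2) N1.N1=(alive,v0) N1.N2=(alive,v0) | N2.N0=(alive,v2) N2.N1=(alive,v0) N2.N2=(alive,v0)

Answer: N0=suspect,2 N1=alive,0 N2=alive,0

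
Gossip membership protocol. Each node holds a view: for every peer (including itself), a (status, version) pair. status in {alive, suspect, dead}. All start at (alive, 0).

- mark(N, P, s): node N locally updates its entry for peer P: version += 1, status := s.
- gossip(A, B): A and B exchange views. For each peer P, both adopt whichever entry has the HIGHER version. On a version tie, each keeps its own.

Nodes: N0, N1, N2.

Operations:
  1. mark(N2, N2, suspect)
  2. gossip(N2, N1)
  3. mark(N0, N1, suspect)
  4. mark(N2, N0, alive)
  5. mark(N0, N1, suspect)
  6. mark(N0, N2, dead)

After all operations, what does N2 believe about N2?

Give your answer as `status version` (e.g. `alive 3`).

Answer: suspect 1

Derivation:
Op 1: N2 marks N2=suspect -> (suspect,v1)
Op 2: gossip N2<->N1 -> N2.N0=(alive,v0) N2.N1=(alive,v0) N2.N2=(suspect,v1) | N1.N0=(alive,v0) N1.N1=(alive,v0) N1.N2=(suspect,v1)
Op 3: N0 marks N1=suspect -> (suspect,v1)
Op 4: N2 marks N0=alive -> (alive,v1)
Op 5: N0 marks N1=suspect -> (suspect,v2)
Op 6: N0 marks N2=dead -> (dead,v1)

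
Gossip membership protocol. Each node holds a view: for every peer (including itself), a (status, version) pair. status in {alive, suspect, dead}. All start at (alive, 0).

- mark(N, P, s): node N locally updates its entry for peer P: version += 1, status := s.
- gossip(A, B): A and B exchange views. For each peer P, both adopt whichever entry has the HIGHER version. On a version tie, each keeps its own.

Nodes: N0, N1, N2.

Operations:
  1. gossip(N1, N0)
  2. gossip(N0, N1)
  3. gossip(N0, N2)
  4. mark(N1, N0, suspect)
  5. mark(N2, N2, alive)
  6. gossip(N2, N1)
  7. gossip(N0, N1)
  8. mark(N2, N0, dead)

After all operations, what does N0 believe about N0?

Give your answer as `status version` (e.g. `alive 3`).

Op 1: gossip N1<->N0 -> N1.N0=(alive,v0) N1.N1=(alive,v0) N1.N2=(alive,v0) | N0.N0=(alive,v0) N0.N1=(alive,v0) N0.N2=(alive,v0)
Op 2: gossip N0<->N1 -> N0.N0=(alive,v0) N0.N1=(alive,v0) N0.N2=(alive,v0) | N1.N0=(alive,v0) N1.N1=(alive,v0) N1.N2=(alive,v0)
Op 3: gossip N0<->N2 -> N0.N0=(alive,v0) N0.N1=(alive,v0) N0.N2=(alive,v0) | N2.N0=(alive,v0) N2.N1=(alive,v0) N2.N2=(alive,v0)
Op 4: N1 marks N0=suspect -> (suspect,v1)
Op 5: N2 marks N2=alive -> (alive,v1)
Op 6: gossip N2<->N1 -> N2.N0=(suspect,v1) N2.N1=(alive,v0) N2.N2=(alive,v1) | N1.N0=(suspect,v1) N1.N1=(alive,v0) N1.N2=(alive,v1)
Op 7: gossip N0<->N1 -> N0.N0=(suspect,v1) N0.N1=(alive,v0) N0.N2=(alive,v1) | N1.N0=(suspect,v1) N1.N1=(alive,v0) N1.N2=(alive,v1)
Op 8: N2 marks N0=dead -> (dead,v2)

Answer: suspect 1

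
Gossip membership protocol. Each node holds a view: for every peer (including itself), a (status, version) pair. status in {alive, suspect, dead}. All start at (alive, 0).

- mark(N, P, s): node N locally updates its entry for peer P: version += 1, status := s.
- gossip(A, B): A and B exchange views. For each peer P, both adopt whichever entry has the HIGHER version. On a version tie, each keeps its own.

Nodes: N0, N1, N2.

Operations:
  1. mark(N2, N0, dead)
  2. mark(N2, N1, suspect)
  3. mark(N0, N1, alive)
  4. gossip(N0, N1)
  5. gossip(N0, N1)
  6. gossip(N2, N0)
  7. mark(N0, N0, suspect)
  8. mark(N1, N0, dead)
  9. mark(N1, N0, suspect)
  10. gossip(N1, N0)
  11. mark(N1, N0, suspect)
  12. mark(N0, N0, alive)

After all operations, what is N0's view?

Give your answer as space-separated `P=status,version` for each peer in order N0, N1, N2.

Answer: N0=alive,3 N1=alive,1 N2=alive,0

Derivation:
Op 1: N2 marks N0=dead -> (dead,v1)
Op 2: N2 marks N1=suspect -> (suspect,v1)
Op 3: N0 marks N1=alive -> (alive,v1)
Op 4: gossip N0<->N1 -> N0.N0=(alive,v0) N0.N1=(alive,v1) N0.N2=(alive,v0) | N1.N0=(alive,v0) N1.N1=(alive,v1) N1.N2=(alive,v0)
Op 5: gossip N0<->N1 -> N0.N0=(alive,v0) N0.N1=(alive,v1) N0.N2=(alive,v0) | N1.N0=(alive,v0) N1.N1=(alive,v1) N1.N2=(alive,v0)
Op 6: gossip N2<->N0 -> N2.N0=(dead,v1) N2.N1=(suspect,v1) N2.N2=(alive,v0) | N0.N0=(dead,v1) N0.N1=(alive,v1) N0.N2=(alive,v0)
Op 7: N0 marks N0=suspect -> (suspect,v2)
Op 8: N1 marks N0=dead -> (dead,v1)
Op 9: N1 marks N0=suspect -> (suspect,v2)
Op 10: gossip N1<->N0 -> N1.N0=(suspect,v2) N1.N1=(alive,v1) N1.N2=(alive,v0) | N0.N0=(suspect,v2) N0.N1=(alive,v1) N0.N2=(alive,v0)
Op 11: N1 marks N0=suspect -> (suspect,v3)
Op 12: N0 marks N0=alive -> (alive,v3)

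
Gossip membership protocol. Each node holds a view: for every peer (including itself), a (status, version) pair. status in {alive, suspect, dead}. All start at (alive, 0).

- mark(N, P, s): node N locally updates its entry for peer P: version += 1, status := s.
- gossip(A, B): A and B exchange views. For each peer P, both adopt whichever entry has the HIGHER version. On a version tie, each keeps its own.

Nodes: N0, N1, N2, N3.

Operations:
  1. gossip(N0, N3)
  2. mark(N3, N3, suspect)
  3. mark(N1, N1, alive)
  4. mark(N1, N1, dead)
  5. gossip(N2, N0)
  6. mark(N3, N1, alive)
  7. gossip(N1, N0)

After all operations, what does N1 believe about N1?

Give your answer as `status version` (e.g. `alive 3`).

Answer: dead 2

Derivation:
Op 1: gossip N0<->N3 -> N0.N0=(alive,v0) N0.N1=(alive,v0) N0.N2=(alive,v0) N0.N3=(alive,v0) | N3.N0=(alive,v0) N3.N1=(alive,v0) N3.N2=(alive,v0) N3.N3=(alive,v0)
Op 2: N3 marks N3=suspect -> (suspect,v1)
Op 3: N1 marks N1=alive -> (alive,v1)
Op 4: N1 marks N1=dead -> (dead,v2)
Op 5: gossip N2<->N0 -> N2.N0=(alive,v0) N2.N1=(alive,v0) N2.N2=(alive,v0) N2.N3=(alive,v0) | N0.N0=(alive,v0) N0.N1=(alive,v0) N0.N2=(alive,v0) N0.N3=(alive,v0)
Op 6: N3 marks N1=alive -> (alive,v1)
Op 7: gossip N1<->N0 -> N1.N0=(alive,v0) N1.N1=(dead,v2) N1.N2=(alive,v0) N1.N3=(alive,v0) | N0.N0=(alive,v0) N0.N1=(dead,v2) N0.N2=(alive,v0) N0.N3=(alive,v0)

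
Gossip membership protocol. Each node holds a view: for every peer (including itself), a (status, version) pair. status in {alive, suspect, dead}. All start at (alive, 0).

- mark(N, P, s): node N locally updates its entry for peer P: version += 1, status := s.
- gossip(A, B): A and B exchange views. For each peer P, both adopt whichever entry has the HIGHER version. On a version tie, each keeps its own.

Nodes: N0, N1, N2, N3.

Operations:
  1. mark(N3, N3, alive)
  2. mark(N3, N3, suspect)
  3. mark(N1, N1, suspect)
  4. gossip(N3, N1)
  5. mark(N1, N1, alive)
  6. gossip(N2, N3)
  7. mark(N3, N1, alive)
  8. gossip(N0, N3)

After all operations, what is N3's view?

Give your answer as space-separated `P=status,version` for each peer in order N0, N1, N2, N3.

Answer: N0=alive,0 N1=alive,2 N2=alive,0 N3=suspect,2

Derivation:
Op 1: N3 marks N3=alive -> (alive,v1)
Op 2: N3 marks N3=suspect -> (suspect,v2)
Op 3: N1 marks N1=suspect -> (suspect,v1)
Op 4: gossip N3<->N1 -> N3.N0=(alive,v0) N3.N1=(suspect,v1) N3.N2=(alive,v0) N3.N3=(suspect,v2) | N1.N0=(alive,v0) N1.N1=(suspect,v1) N1.N2=(alive,v0) N1.N3=(suspect,v2)
Op 5: N1 marks N1=alive -> (alive,v2)
Op 6: gossip N2<->N3 -> N2.N0=(alive,v0) N2.N1=(suspect,v1) N2.N2=(alive,v0) N2.N3=(suspect,v2) | N3.N0=(alive,v0) N3.N1=(suspect,v1) N3.N2=(alive,v0) N3.N3=(suspect,v2)
Op 7: N3 marks N1=alive -> (alive,v2)
Op 8: gossip N0<->N3 -> N0.N0=(alive,v0) N0.N1=(alive,v2) N0.N2=(alive,v0) N0.N3=(suspect,v2) | N3.N0=(alive,v0) N3.N1=(alive,v2) N3.N2=(alive,v0) N3.N3=(suspect,v2)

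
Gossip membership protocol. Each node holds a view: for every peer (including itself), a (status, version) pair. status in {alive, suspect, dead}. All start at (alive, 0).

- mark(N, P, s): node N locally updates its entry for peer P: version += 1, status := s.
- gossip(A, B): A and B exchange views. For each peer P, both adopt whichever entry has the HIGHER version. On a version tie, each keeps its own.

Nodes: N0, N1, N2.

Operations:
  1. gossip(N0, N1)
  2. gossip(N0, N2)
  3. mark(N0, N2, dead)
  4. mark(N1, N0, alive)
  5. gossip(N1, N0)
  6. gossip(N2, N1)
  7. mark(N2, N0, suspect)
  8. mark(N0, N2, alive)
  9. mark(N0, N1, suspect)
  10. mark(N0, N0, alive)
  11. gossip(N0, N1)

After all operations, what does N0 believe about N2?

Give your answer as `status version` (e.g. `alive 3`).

Answer: alive 2

Derivation:
Op 1: gossip N0<->N1 -> N0.N0=(alive,v0) N0.N1=(alive,v0) N0.N2=(alive,v0) | N1.N0=(alive,v0) N1.N1=(alive,v0) N1.N2=(alive,v0)
Op 2: gossip N0<->N2 -> N0.N0=(alive,v0) N0.N1=(alive,v0) N0.N2=(alive,v0) | N2.N0=(alive,v0) N2.N1=(alive,v0) N2.N2=(alive,v0)
Op 3: N0 marks N2=dead -> (dead,v1)
Op 4: N1 marks N0=alive -> (alive,v1)
Op 5: gossip N1<->N0 -> N1.N0=(alive,v1) N1.N1=(alive,v0) N1.N2=(dead,v1) | N0.N0=(alive,v1) N0.N1=(alive,v0) N0.N2=(dead,v1)
Op 6: gossip N2<->N1 -> N2.N0=(alive,v1) N2.N1=(alive,v0) N2.N2=(dead,v1) | N1.N0=(alive,v1) N1.N1=(alive,v0) N1.N2=(dead,v1)
Op 7: N2 marks N0=suspect -> (suspect,v2)
Op 8: N0 marks N2=alive -> (alive,v2)
Op 9: N0 marks N1=suspect -> (suspect,v1)
Op 10: N0 marks N0=alive -> (alive,v2)
Op 11: gossip N0<->N1 -> N0.N0=(alive,v2) N0.N1=(suspect,v1) N0.N2=(alive,v2) | N1.N0=(alive,v2) N1.N1=(suspect,v1) N1.N2=(alive,v2)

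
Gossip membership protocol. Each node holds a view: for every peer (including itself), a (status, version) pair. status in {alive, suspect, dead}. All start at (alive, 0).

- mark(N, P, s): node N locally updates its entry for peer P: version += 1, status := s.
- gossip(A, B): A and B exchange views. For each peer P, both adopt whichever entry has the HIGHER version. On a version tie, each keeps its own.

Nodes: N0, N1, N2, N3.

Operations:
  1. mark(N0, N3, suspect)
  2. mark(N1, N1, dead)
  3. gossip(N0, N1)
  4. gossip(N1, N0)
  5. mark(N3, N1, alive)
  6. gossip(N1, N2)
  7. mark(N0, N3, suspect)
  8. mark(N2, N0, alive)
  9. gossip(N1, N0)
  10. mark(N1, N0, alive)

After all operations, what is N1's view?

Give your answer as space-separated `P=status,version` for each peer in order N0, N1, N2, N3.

Answer: N0=alive,1 N1=dead,1 N2=alive,0 N3=suspect,2

Derivation:
Op 1: N0 marks N3=suspect -> (suspect,v1)
Op 2: N1 marks N1=dead -> (dead,v1)
Op 3: gossip N0<->N1 -> N0.N0=(alive,v0) N0.N1=(dead,v1) N0.N2=(alive,v0) N0.N3=(suspect,v1) | N1.N0=(alive,v0) N1.N1=(dead,v1) N1.N2=(alive,v0) N1.N3=(suspect,v1)
Op 4: gossip N1<->N0 -> N1.N0=(alive,v0) N1.N1=(dead,v1) N1.N2=(alive,v0) N1.N3=(suspect,v1) | N0.N0=(alive,v0) N0.N1=(dead,v1) N0.N2=(alive,v0) N0.N3=(suspect,v1)
Op 5: N3 marks N1=alive -> (alive,v1)
Op 6: gossip N1<->N2 -> N1.N0=(alive,v0) N1.N1=(dead,v1) N1.N2=(alive,v0) N1.N3=(suspect,v1) | N2.N0=(alive,v0) N2.N1=(dead,v1) N2.N2=(alive,v0) N2.N3=(suspect,v1)
Op 7: N0 marks N3=suspect -> (suspect,v2)
Op 8: N2 marks N0=alive -> (alive,v1)
Op 9: gossip N1<->N0 -> N1.N0=(alive,v0) N1.N1=(dead,v1) N1.N2=(alive,v0) N1.N3=(suspect,v2) | N0.N0=(alive,v0) N0.N1=(dead,v1) N0.N2=(alive,v0) N0.N3=(suspect,v2)
Op 10: N1 marks N0=alive -> (alive,v1)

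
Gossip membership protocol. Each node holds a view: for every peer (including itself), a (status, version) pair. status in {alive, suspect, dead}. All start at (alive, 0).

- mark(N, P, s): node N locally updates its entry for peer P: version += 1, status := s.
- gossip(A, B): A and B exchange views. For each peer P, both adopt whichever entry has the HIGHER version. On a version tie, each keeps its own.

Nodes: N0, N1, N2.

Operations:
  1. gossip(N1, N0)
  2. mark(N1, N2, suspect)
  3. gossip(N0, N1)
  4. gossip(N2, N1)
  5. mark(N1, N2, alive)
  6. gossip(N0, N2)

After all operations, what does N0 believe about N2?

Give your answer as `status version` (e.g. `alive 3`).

Op 1: gossip N1<->N0 -> N1.N0=(alive,v0) N1.N1=(alive,v0) N1.N2=(alive,v0) | N0.N0=(alive,v0) N0.N1=(alive,v0) N0.N2=(alive,v0)
Op 2: N1 marks N2=suspect -> (suspect,v1)
Op 3: gossip N0<->N1 -> N0.N0=(alive,v0) N0.N1=(alive,v0) N0.N2=(suspect,v1) | N1.N0=(alive,v0) N1.N1=(alive,v0) N1.N2=(suspect,v1)
Op 4: gossip N2<->N1 -> N2.N0=(alive,v0) N2.N1=(alive,v0) N2.N2=(suspect,v1) | N1.N0=(alive,v0) N1.N1=(alive,v0) N1.N2=(suspect,v1)
Op 5: N1 marks N2=alive -> (alive,v2)
Op 6: gossip N0<->N2 -> N0.N0=(alive,v0) N0.N1=(alive,v0) N0.N2=(suspect,v1) | N2.N0=(alive,v0) N2.N1=(alive,v0) N2.N2=(suspect,v1)

Answer: suspect 1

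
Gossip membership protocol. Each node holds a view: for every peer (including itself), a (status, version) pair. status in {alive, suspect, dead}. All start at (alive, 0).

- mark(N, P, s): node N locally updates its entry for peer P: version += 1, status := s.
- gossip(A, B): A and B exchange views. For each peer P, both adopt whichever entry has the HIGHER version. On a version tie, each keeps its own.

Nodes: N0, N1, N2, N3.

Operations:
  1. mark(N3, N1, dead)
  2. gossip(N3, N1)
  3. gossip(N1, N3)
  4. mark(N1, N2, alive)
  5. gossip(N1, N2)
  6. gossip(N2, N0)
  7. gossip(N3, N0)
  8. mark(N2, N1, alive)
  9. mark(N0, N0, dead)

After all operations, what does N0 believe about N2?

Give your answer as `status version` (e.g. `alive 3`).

Op 1: N3 marks N1=dead -> (dead,v1)
Op 2: gossip N3<->N1 -> N3.N0=(alive,v0) N3.N1=(dead,v1) N3.N2=(alive,v0) N3.N3=(alive,v0) | N1.N0=(alive,v0) N1.N1=(dead,v1) N1.N2=(alive,v0) N1.N3=(alive,v0)
Op 3: gossip N1<->N3 -> N1.N0=(alive,v0) N1.N1=(dead,v1) N1.N2=(alive,v0) N1.N3=(alive,v0) | N3.N0=(alive,v0) N3.N1=(dead,v1) N3.N2=(alive,v0) N3.N3=(alive,v0)
Op 4: N1 marks N2=alive -> (alive,v1)
Op 5: gossip N1<->N2 -> N1.N0=(alive,v0) N1.N1=(dead,v1) N1.N2=(alive,v1) N1.N3=(alive,v0) | N2.N0=(alive,v0) N2.N1=(dead,v1) N2.N2=(alive,v1) N2.N3=(alive,v0)
Op 6: gossip N2<->N0 -> N2.N0=(alive,v0) N2.N1=(dead,v1) N2.N2=(alive,v1) N2.N3=(alive,v0) | N0.N0=(alive,v0) N0.N1=(dead,v1) N0.N2=(alive,v1) N0.N3=(alive,v0)
Op 7: gossip N3<->N0 -> N3.N0=(alive,v0) N3.N1=(dead,v1) N3.N2=(alive,v1) N3.N3=(alive,v0) | N0.N0=(alive,v0) N0.N1=(dead,v1) N0.N2=(alive,v1) N0.N3=(alive,v0)
Op 8: N2 marks N1=alive -> (alive,v2)
Op 9: N0 marks N0=dead -> (dead,v1)

Answer: alive 1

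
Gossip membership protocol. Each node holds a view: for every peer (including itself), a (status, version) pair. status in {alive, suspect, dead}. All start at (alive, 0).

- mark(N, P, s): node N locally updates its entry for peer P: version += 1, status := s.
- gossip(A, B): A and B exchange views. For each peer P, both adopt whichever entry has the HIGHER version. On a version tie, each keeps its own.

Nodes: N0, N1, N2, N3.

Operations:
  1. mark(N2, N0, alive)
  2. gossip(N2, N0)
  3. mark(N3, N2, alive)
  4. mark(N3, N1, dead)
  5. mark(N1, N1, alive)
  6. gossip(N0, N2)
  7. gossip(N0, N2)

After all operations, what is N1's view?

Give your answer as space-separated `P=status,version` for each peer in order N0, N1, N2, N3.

Op 1: N2 marks N0=alive -> (alive,v1)
Op 2: gossip N2<->N0 -> N2.N0=(alive,v1) N2.N1=(alive,v0) N2.N2=(alive,v0) N2.N3=(alive,v0) | N0.N0=(alive,v1) N0.N1=(alive,v0) N0.N2=(alive,v0) N0.N3=(alive,v0)
Op 3: N3 marks N2=alive -> (alive,v1)
Op 4: N3 marks N1=dead -> (dead,v1)
Op 5: N1 marks N1=alive -> (alive,v1)
Op 6: gossip N0<->N2 -> N0.N0=(alive,v1) N0.N1=(alive,v0) N0.N2=(alive,v0) N0.N3=(alive,v0) | N2.N0=(alive,v1) N2.N1=(alive,v0) N2.N2=(alive,v0) N2.N3=(alive,v0)
Op 7: gossip N0<->N2 -> N0.N0=(alive,v1) N0.N1=(alive,v0) N0.N2=(alive,v0) N0.N3=(alive,v0) | N2.N0=(alive,v1) N2.N1=(alive,v0) N2.N2=(alive,v0) N2.N3=(alive,v0)

Answer: N0=alive,0 N1=alive,1 N2=alive,0 N3=alive,0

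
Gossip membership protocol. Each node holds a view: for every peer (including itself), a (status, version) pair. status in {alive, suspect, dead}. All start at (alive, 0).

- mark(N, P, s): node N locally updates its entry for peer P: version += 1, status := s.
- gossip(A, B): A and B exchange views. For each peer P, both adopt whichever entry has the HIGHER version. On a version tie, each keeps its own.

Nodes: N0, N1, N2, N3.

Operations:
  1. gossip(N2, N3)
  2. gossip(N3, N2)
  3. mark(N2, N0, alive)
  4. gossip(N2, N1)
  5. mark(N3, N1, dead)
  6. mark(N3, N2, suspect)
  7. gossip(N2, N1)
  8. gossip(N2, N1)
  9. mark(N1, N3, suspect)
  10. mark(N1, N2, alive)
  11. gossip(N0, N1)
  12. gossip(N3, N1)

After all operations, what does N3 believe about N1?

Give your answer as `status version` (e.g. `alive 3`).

Op 1: gossip N2<->N3 -> N2.N0=(alive,v0) N2.N1=(alive,v0) N2.N2=(alive,v0) N2.N3=(alive,v0) | N3.N0=(alive,v0) N3.N1=(alive,v0) N3.N2=(alive,v0) N3.N3=(alive,v0)
Op 2: gossip N3<->N2 -> N3.N0=(alive,v0) N3.N1=(alive,v0) N3.N2=(alive,v0) N3.N3=(alive,v0) | N2.N0=(alive,v0) N2.N1=(alive,v0) N2.N2=(alive,v0) N2.N3=(alive,v0)
Op 3: N2 marks N0=alive -> (alive,v1)
Op 4: gossip N2<->N1 -> N2.N0=(alive,v1) N2.N1=(alive,v0) N2.N2=(alive,v0) N2.N3=(alive,v0) | N1.N0=(alive,v1) N1.N1=(alive,v0) N1.N2=(alive,v0) N1.N3=(alive,v0)
Op 5: N3 marks N1=dead -> (dead,v1)
Op 6: N3 marks N2=suspect -> (suspect,v1)
Op 7: gossip N2<->N1 -> N2.N0=(alive,v1) N2.N1=(alive,v0) N2.N2=(alive,v0) N2.N3=(alive,v0) | N1.N0=(alive,v1) N1.N1=(alive,v0) N1.N2=(alive,v0) N1.N3=(alive,v0)
Op 8: gossip N2<->N1 -> N2.N0=(alive,v1) N2.N1=(alive,v0) N2.N2=(alive,v0) N2.N3=(alive,v0) | N1.N0=(alive,v1) N1.N1=(alive,v0) N1.N2=(alive,v0) N1.N3=(alive,v0)
Op 9: N1 marks N3=suspect -> (suspect,v1)
Op 10: N1 marks N2=alive -> (alive,v1)
Op 11: gossip N0<->N1 -> N0.N0=(alive,v1) N0.N1=(alive,v0) N0.N2=(alive,v1) N0.N3=(suspect,v1) | N1.N0=(alive,v1) N1.N1=(alive,v0) N1.N2=(alive,v1) N1.N3=(suspect,v1)
Op 12: gossip N3<->N1 -> N3.N0=(alive,v1) N3.N1=(dead,v1) N3.N2=(suspect,v1) N3.N3=(suspect,v1) | N1.N0=(alive,v1) N1.N1=(dead,v1) N1.N2=(alive,v1) N1.N3=(suspect,v1)

Answer: dead 1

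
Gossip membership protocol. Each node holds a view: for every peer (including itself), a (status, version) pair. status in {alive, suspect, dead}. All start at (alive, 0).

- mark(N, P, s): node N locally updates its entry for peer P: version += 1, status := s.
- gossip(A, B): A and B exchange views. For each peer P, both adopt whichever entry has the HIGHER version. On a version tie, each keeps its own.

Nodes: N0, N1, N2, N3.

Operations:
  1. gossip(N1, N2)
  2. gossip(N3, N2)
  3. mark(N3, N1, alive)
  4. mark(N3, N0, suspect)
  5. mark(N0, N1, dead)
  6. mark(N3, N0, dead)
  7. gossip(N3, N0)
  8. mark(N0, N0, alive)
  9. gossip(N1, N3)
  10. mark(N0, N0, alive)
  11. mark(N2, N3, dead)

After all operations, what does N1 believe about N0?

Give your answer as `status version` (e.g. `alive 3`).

Op 1: gossip N1<->N2 -> N1.N0=(alive,v0) N1.N1=(alive,v0) N1.N2=(alive,v0) N1.N3=(alive,v0) | N2.N0=(alive,v0) N2.N1=(alive,v0) N2.N2=(alive,v0) N2.N3=(alive,v0)
Op 2: gossip N3<->N2 -> N3.N0=(alive,v0) N3.N1=(alive,v0) N3.N2=(alive,v0) N3.N3=(alive,v0) | N2.N0=(alive,v0) N2.N1=(alive,v0) N2.N2=(alive,v0) N2.N3=(alive,v0)
Op 3: N3 marks N1=alive -> (alive,v1)
Op 4: N3 marks N0=suspect -> (suspect,v1)
Op 5: N0 marks N1=dead -> (dead,v1)
Op 6: N3 marks N0=dead -> (dead,v2)
Op 7: gossip N3<->N0 -> N3.N0=(dead,v2) N3.N1=(alive,v1) N3.N2=(alive,v0) N3.N3=(alive,v0) | N0.N0=(dead,v2) N0.N1=(dead,v1) N0.N2=(alive,v0) N0.N3=(alive,v0)
Op 8: N0 marks N0=alive -> (alive,v3)
Op 9: gossip N1<->N3 -> N1.N0=(dead,v2) N1.N1=(alive,v1) N1.N2=(alive,v0) N1.N3=(alive,v0) | N3.N0=(dead,v2) N3.N1=(alive,v1) N3.N2=(alive,v0) N3.N3=(alive,v0)
Op 10: N0 marks N0=alive -> (alive,v4)
Op 11: N2 marks N3=dead -> (dead,v1)

Answer: dead 2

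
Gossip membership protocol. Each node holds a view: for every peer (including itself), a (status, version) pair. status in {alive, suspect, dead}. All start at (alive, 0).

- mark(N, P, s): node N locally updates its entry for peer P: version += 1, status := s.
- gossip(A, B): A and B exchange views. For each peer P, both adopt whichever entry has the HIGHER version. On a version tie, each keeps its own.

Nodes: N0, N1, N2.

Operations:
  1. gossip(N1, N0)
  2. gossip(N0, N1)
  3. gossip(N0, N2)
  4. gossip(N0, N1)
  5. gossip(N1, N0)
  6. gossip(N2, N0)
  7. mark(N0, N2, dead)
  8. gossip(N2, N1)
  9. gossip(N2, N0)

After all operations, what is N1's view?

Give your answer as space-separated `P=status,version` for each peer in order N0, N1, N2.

Answer: N0=alive,0 N1=alive,0 N2=alive,0

Derivation:
Op 1: gossip N1<->N0 -> N1.N0=(alive,v0) N1.N1=(alive,v0) N1.N2=(alive,v0) | N0.N0=(alive,v0) N0.N1=(alive,v0) N0.N2=(alive,v0)
Op 2: gossip N0<->N1 -> N0.N0=(alive,v0) N0.N1=(alive,v0) N0.N2=(alive,v0) | N1.N0=(alive,v0) N1.N1=(alive,v0) N1.N2=(alive,v0)
Op 3: gossip N0<->N2 -> N0.N0=(alive,v0) N0.N1=(alive,v0) N0.N2=(alive,v0) | N2.N0=(alive,v0) N2.N1=(alive,v0) N2.N2=(alive,v0)
Op 4: gossip N0<->N1 -> N0.N0=(alive,v0) N0.N1=(alive,v0) N0.N2=(alive,v0) | N1.N0=(alive,v0) N1.N1=(alive,v0) N1.N2=(alive,v0)
Op 5: gossip N1<->N0 -> N1.N0=(alive,v0) N1.N1=(alive,v0) N1.N2=(alive,v0) | N0.N0=(alive,v0) N0.N1=(alive,v0) N0.N2=(alive,v0)
Op 6: gossip N2<->N0 -> N2.N0=(alive,v0) N2.N1=(alive,v0) N2.N2=(alive,v0) | N0.N0=(alive,v0) N0.N1=(alive,v0) N0.N2=(alive,v0)
Op 7: N0 marks N2=dead -> (dead,v1)
Op 8: gossip N2<->N1 -> N2.N0=(alive,v0) N2.N1=(alive,v0) N2.N2=(alive,v0) | N1.N0=(alive,v0) N1.N1=(alive,v0) N1.N2=(alive,v0)
Op 9: gossip N2<->N0 -> N2.N0=(alive,v0) N2.N1=(alive,v0) N2.N2=(dead,v1) | N0.N0=(alive,v0) N0.N1=(alive,v0) N0.N2=(dead,v1)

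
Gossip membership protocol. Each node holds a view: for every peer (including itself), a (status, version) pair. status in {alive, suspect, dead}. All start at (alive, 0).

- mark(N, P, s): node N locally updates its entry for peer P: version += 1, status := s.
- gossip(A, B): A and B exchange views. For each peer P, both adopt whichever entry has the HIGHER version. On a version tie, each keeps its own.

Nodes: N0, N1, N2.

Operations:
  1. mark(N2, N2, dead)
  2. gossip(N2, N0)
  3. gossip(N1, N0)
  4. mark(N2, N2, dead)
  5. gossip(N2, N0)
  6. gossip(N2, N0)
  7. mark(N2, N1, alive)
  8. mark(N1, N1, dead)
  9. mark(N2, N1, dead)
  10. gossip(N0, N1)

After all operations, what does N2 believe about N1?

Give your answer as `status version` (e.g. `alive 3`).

Answer: dead 2

Derivation:
Op 1: N2 marks N2=dead -> (dead,v1)
Op 2: gossip N2<->N0 -> N2.N0=(alive,v0) N2.N1=(alive,v0) N2.N2=(dead,v1) | N0.N0=(alive,v0) N0.N1=(alive,v0) N0.N2=(dead,v1)
Op 3: gossip N1<->N0 -> N1.N0=(alive,v0) N1.N1=(alive,v0) N1.N2=(dead,v1) | N0.N0=(alive,v0) N0.N1=(alive,v0) N0.N2=(dead,v1)
Op 4: N2 marks N2=dead -> (dead,v2)
Op 5: gossip N2<->N0 -> N2.N0=(alive,v0) N2.N1=(alive,v0) N2.N2=(dead,v2) | N0.N0=(alive,v0) N0.N1=(alive,v0) N0.N2=(dead,v2)
Op 6: gossip N2<->N0 -> N2.N0=(alive,v0) N2.N1=(alive,v0) N2.N2=(dead,v2) | N0.N0=(alive,v0) N0.N1=(alive,v0) N0.N2=(dead,v2)
Op 7: N2 marks N1=alive -> (alive,v1)
Op 8: N1 marks N1=dead -> (dead,v1)
Op 9: N2 marks N1=dead -> (dead,v2)
Op 10: gossip N0<->N1 -> N0.N0=(alive,v0) N0.N1=(dead,v1) N0.N2=(dead,v2) | N1.N0=(alive,v0) N1.N1=(dead,v1) N1.N2=(dead,v2)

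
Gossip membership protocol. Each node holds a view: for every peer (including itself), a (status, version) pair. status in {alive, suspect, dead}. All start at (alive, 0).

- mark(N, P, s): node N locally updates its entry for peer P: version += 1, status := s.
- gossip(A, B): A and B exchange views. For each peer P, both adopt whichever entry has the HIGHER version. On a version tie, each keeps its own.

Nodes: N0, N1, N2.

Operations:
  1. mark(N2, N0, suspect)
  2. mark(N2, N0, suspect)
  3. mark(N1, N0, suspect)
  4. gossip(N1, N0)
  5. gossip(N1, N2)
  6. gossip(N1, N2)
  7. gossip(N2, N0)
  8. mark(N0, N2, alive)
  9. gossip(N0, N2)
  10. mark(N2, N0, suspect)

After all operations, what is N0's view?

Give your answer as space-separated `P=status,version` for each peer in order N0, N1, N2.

Answer: N0=suspect,2 N1=alive,0 N2=alive,1

Derivation:
Op 1: N2 marks N0=suspect -> (suspect,v1)
Op 2: N2 marks N0=suspect -> (suspect,v2)
Op 3: N1 marks N0=suspect -> (suspect,v1)
Op 4: gossip N1<->N0 -> N1.N0=(suspect,v1) N1.N1=(alive,v0) N1.N2=(alive,v0) | N0.N0=(suspect,v1) N0.N1=(alive,v0) N0.N2=(alive,v0)
Op 5: gossip N1<->N2 -> N1.N0=(suspect,v2) N1.N1=(alive,v0) N1.N2=(alive,v0) | N2.N0=(suspect,v2) N2.N1=(alive,v0) N2.N2=(alive,v0)
Op 6: gossip N1<->N2 -> N1.N0=(suspect,v2) N1.N1=(alive,v0) N1.N2=(alive,v0) | N2.N0=(suspect,v2) N2.N1=(alive,v0) N2.N2=(alive,v0)
Op 7: gossip N2<->N0 -> N2.N0=(suspect,v2) N2.N1=(alive,v0) N2.N2=(alive,v0) | N0.N0=(suspect,v2) N0.N1=(alive,v0) N0.N2=(alive,v0)
Op 8: N0 marks N2=alive -> (alive,v1)
Op 9: gossip N0<->N2 -> N0.N0=(suspect,v2) N0.N1=(alive,v0) N0.N2=(alive,v1) | N2.N0=(suspect,v2) N2.N1=(alive,v0) N2.N2=(alive,v1)
Op 10: N2 marks N0=suspect -> (suspect,v3)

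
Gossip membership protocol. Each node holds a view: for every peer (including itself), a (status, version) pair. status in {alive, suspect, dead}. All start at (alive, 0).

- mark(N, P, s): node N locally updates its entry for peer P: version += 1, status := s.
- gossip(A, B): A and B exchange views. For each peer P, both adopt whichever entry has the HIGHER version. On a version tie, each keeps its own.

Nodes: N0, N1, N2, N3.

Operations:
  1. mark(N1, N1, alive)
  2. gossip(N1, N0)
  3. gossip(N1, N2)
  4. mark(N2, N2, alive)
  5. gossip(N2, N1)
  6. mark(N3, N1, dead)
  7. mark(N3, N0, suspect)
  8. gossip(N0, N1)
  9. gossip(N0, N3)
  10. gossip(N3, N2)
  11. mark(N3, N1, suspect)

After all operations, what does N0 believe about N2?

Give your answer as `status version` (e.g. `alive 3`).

Op 1: N1 marks N1=alive -> (alive,v1)
Op 2: gossip N1<->N0 -> N1.N0=(alive,v0) N1.N1=(alive,v1) N1.N2=(alive,v0) N1.N3=(alive,v0) | N0.N0=(alive,v0) N0.N1=(alive,v1) N0.N2=(alive,v0) N0.N3=(alive,v0)
Op 3: gossip N1<->N2 -> N1.N0=(alive,v0) N1.N1=(alive,v1) N1.N2=(alive,v0) N1.N3=(alive,v0) | N2.N0=(alive,v0) N2.N1=(alive,v1) N2.N2=(alive,v0) N2.N3=(alive,v0)
Op 4: N2 marks N2=alive -> (alive,v1)
Op 5: gossip N2<->N1 -> N2.N0=(alive,v0) N2.N1=(alive,v1) N2.N2=(alive,v1) N2.N3=(alive,v0) | N1.N0=(alive,v0) N1.N1=(alive,v1) N1.N2=(alive,v1) N1.N3=(alive,v0)
Op 6: N3 marks N1=dead -> (dead,v1)
Op 7: N3 marks N0=suspect -> (suspect,v1)
Op 8: gossip N0<->N1 -> N0.N0=(alive,v0) N0.N1=(alive,v1) N0.N2=(alive,v1) N0.N3=(alive,v0) | N1.N0=(alive,v0) N1.N1=(alive,v1) N1.N2=(alive,v1) N1.N3=(alive,v0)
Op 9: gossip N0<->N3 -> N0.N0=(suspect,v1) N0.N1=(alive,v1) N0.N2=(alive,v1) N0.N3=(alive,v0) | N3.N0=(suspect,v1) N3.N1=(dead,v1) N3.N2=(alive,v1) N3.N3=(alive,v0)
Op 10: gossip N3<->N2 -> N3.N0=(suspect,v1) N3.N1=(dead,v1) N3.N2=(alive,v1) N3.N3=(alive,v0) | N2.N0=(suspect,v1) N2.N1=(alive,v1) N2.N2=(alive,v1) N2.N3=(alive,v0)
Op 11: N3 marks N1=suspect -> (suspect,v2)

Answer: alive 1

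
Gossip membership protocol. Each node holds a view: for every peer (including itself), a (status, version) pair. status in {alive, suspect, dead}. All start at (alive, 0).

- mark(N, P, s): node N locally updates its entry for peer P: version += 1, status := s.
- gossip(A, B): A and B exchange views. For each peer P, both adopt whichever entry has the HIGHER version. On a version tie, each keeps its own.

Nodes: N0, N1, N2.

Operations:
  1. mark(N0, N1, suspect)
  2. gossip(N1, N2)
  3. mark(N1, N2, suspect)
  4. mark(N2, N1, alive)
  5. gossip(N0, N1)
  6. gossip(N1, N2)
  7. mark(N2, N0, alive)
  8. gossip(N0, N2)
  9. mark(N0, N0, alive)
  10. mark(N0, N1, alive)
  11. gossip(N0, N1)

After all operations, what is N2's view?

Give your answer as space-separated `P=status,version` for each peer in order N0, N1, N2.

Op 1: N0 marks N1=suspect -> (suspect,v1)
Op 2: gossip N1<->N2 -> N1.N0=(alive,v0) N1.N1=(alive,v0) N1.N2=(alive,v0) | N2.N0=(alive,v0) N2.N1=(alive,v0) N2.N2=(alive,v0)
Op 3: N1 marks N2=suspect -> (suspect,v1)
Op 4: N2 marks N1=alive -> (alive,v1)
Op 5: gossip N0<->N1 -> N0.N0=(alive,v0) N0.N1=(suspect,v1) N0.N2=(suspect,v1) | N1.N0=(alive,v0) N1.N1=(suspect,v1) N1.N2=(suspect,v1)
Op 6: gossip N1<->N2 -> N1.N0=(alive,v0) N1.N1=(suspect,v1) N1.N2=(suspect,v1) | N2.N0=(alive,v0) N2.N1=(alive,v1) N2.N2=(suspect,v1)
Op 7: N2 marks N0=alive -> (alive,v1)
Op 8: gossip N0<->N2 -> N0.N0=(alive,v1) N0.N1=(suspect,v1) N0.N2=(suspect,v1) | N2.N0=(alive,v1) N2.N1=(alive,v1) N2.N2=(suspect,v1)
Op 9: N0 marks N0=alive -> (alive,v2)
Op 10: N0 marks N1=alive -> (alive,v2)
Op 11: gossip N0<->N1 -> N0.N0=(alive,v2) N0.N1=(alive,v2) N0.N2=(suspect,v1) | N1.N0=(alive,v2) N1.N1=(alive,v2) N1.N2=(suspect,v1)

Answer: N0=alive,1 N1=alive,1 N2=suspect,1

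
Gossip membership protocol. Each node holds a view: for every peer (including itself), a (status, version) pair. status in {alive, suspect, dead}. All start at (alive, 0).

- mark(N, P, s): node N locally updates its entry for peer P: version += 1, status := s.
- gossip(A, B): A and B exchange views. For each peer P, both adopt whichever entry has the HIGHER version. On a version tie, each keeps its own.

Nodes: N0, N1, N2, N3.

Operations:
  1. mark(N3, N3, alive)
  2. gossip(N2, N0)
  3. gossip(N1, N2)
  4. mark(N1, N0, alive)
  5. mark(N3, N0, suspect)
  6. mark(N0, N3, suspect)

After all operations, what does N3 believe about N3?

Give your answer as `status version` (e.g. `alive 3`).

Answer: alive 1

Derivation:
Op 1: N3 marks N3=alive -> (alive,v1)
Op 2: gossip N2<->N0 -> N2.N0=(alive,v0) N2.N1=(alive,v0) N2.N2=(alive,v0) N2.N3=(alive,v0) | N0.N0=(alive,v0) N0.N1=(alive,v0) N0.N2=(alive,v0) N0.N3=(alive,v0)
Op 3: gossip N1<->N2 -> N1.N0=(alive,v0) N1.N1=(alive,v0) N1.N2=(alive,v0) N1.N3=(alive,v0) | N2.N0=(alive,v0) N2.N1=(alive,v0) N2.N2=(alive,v0) N2.N3=(alive,v0)
Op 4: N1 marks N0=alive -> (alive,v1)
Op 5: N3 marks N0=suspect -> (suspect,v1)
Op 6: N0 marks N3=suspect -> (suspect,v1)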